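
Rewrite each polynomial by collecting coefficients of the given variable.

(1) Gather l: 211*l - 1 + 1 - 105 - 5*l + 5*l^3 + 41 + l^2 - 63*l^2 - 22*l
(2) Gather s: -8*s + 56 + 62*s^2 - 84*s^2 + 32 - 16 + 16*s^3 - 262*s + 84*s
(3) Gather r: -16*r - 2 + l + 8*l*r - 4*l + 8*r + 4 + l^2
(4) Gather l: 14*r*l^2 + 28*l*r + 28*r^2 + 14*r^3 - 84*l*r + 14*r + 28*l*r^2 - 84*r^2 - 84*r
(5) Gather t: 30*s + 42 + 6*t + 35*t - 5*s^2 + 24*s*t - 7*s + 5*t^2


(1) = 5*l^3 - 62*l^2 + 184*l - 64
(2) = 16*s^3 - 22*s^2 - 186*s + 72
(3) = l^2 - 3*l + r*(8*l - 8) + 2
(4) = 14*l^2*r + l*(28*r^2 - 56*r) + 14*r^3 - 56*r^2 - 70*r
(5) = -5*s^2 + 23*s + 5*t^2 + t*(24*s + 41) + 42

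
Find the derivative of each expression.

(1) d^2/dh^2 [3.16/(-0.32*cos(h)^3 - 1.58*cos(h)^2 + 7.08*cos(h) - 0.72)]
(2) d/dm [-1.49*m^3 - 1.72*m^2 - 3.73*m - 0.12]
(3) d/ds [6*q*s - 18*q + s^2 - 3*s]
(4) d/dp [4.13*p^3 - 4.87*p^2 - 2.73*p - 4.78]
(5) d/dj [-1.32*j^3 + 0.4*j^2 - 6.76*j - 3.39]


(1) = (-236.711808*(-0.1568627451*sin(h)^2 + 0.5163398693*cos(h) - 1.0)^2*sin(h)^2 + (21.6144*cos(h) - 9.9856*cos(2*h) - 2.2752*cos(3*h))*(0.32*cos(h)^3 + 1.58*cos(h)^2 - 7.08*cos(h) + 0.72))/(0.32*cos(h)^3 + 1.58*cos(h)^2 - 7.08*cos(h) + 0.72)^3
(2) = -4.47*m^2 - 3.44*m - 3.73
(3) = 6*q + 2*s - 3
(4) = 12.39*p^2 - 9.74*p - 2.73
(5) = -3.96*j^2 + 0.8*j - 6.76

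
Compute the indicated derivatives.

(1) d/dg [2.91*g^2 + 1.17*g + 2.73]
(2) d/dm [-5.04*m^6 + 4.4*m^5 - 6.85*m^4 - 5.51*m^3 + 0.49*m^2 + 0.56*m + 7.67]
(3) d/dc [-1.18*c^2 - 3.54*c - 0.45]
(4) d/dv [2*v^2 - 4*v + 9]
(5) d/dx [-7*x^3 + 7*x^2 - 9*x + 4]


(1) = 5.82*g + 1.17
(2) = -30.24*m^5 + 22.0*m^4 - 27.4*m^3 - 16.53*m^2 + 0.98*m + 0.56
(3) = -2.36*c - 3.54
(4) = 4*v - 4
(5) = -21*x^2 + 14*x - 9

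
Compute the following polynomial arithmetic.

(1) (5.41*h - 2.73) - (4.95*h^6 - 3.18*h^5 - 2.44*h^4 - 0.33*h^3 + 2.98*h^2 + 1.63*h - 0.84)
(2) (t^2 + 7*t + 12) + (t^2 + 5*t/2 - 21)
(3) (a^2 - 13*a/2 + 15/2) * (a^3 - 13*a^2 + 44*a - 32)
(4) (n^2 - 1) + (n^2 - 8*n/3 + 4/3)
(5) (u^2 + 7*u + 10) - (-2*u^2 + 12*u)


(1) = -4.95*h^6 + 3.18*h^5 + 2.44*h^4 + 0.33*h^3 - 2.98*h^2 + 3.78*h - 1.89
(2) = 2*t^2 + 19*t/2 - 9
(3) = a^5 - 39*a^4/2 + 136*a^3 - 831*a^2/2 + 538*a - 240
(4) = 2*n^2 - 8*n/3 + 1/3
(5) = 3*u^2 - 5*u + 10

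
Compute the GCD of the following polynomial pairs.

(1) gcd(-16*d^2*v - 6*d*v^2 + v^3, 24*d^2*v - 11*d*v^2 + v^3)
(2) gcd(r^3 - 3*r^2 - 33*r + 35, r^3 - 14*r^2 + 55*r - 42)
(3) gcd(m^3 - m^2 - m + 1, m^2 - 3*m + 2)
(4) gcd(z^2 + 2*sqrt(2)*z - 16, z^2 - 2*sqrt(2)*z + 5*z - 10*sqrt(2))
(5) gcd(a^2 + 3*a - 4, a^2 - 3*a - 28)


(1) = -8*d*v + v^2
(2) = r^2 - 8*r + 7
(3) = m - 1
(4) = z - 2*sqrt(2)
(5) = a + 4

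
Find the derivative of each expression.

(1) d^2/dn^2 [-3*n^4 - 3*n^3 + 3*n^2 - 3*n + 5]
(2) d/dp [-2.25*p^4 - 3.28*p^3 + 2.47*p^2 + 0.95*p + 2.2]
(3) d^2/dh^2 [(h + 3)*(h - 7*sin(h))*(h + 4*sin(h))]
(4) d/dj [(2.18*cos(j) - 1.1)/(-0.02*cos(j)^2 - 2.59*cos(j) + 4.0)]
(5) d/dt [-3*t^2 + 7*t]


(1) = -36*n^2 - 18*n + 6
(2) = -9.0*p^3 - 9.84*p^2 + 4.94*p + 0.95
(3) = 3*h^2*sin(h) + 9*h*sin(h) - 12*h*cos(h) - 56*h*cos(2*h) + 6*h - 6*sin(h) - 56*sin(2*h) - 18*cos(h) - 168*cos(2*h) + 6
(4) = (-0.0436*cos(j)^2 + 0.044*cos(j) - 5.871)*sin(j)/(0.0004*cos(j)^4 + 0.1036*cos(j)^3 + 6.5481*cos(j)^2 - 20.72*cos(j) + 16.0)
(5) = 7 - 6*t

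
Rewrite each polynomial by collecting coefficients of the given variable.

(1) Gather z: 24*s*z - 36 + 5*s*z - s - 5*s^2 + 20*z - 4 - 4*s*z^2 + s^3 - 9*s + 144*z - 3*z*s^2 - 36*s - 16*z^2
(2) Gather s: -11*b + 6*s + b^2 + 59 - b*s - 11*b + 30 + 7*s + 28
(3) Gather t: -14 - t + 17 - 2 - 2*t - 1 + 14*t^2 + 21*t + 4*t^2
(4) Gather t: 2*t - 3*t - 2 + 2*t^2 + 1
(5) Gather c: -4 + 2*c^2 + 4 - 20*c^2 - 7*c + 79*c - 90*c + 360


(1) = s^3 - 5*s^2 - 46*s + z^2*(-4*s - 16) + z*(-3*s^2 + 29*s + 164) - 40
(2) = b^2 - 22*b + s*(13 - b) + 117
(3) = 18*t^2 + 18*t
(4) = 2*t^2 - t - 1
(5) = -18*c^2 - 18*c + 360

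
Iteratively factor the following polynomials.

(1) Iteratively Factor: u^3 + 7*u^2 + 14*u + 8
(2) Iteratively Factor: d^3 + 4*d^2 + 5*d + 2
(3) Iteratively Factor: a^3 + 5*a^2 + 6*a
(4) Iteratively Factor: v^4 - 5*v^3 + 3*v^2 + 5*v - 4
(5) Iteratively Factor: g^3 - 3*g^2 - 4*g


(1) = (u + 2)*(u^2 + 5*u + 4) = (u + 1)*(u + 2)*(u + 4)
(2) = (d + 1)*(d^2 + 3*d + 2) = (d + 1)*(d + 2)*(d + 1)
(3) = (a)*(a^2 + 5*a + 6) = a*(a + 3)*(a + 2)
(4) = (v - 1)*(v^3 - 4*v^2 - v + 4) = (v - 1)^2*(v^2 - 3*v - 4) = (v - 4)*(v - 1)^2*(v + 1)
(5) = (g + 1)*(g^2 - 4*g) = g*(g + 1)*(g - 4)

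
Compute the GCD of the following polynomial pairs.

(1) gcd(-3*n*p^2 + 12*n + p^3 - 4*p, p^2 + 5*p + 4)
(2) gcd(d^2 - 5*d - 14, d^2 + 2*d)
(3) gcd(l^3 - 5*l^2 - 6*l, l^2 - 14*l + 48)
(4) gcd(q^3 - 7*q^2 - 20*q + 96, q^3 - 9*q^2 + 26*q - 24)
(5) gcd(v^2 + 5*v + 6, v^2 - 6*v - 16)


(1) = 1
(2) = d + 2
(3) = gcd(l*(l - 6)*(l + 1), (l - 8)*(l - 6)) = l - 6
(4) = q - 3
(5) = v + 2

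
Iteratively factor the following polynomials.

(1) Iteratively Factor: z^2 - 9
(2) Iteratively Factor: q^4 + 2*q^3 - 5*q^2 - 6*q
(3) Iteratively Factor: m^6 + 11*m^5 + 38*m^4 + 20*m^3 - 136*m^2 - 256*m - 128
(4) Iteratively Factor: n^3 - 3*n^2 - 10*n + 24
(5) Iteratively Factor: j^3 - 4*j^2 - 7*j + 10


(1) = (z - 3)*(z + 3)
(2) = (q - 2)*(q^3 + 4*q^2 + 3*q) = (q - 2)*(q + 1)*(q^2 + 3*q) = q*(q - 2)*(q + 1)*(q + 3)
(3) = (m + 4)*(m^5 + 7*m^4 + 10*m^3 - 20*m^2 - 56*m - 32) = (m + 4)^2*(m^4 + 3*m^3 - 2*m^2 - 12*m - 8) = (m - 2)*(m + 4)^2*(m^3 + 5*m^2 + 8*m + 4) = (m - 2)*(m + 1)*(m + 4)^2*(m^2 + 4*m + 4) = (m - 2)*(m + 1)*(m + 2)*(m + 4)^2*(m + 2)
(4) = (n + 3)*(n^2 - 6*n + 8) = (n - 4)*(n + 3)*(n - 2)
(5) = (j + 2)*(j^2 - 6*j + 5) = (j - 5)*(j + 2)*(j - 1)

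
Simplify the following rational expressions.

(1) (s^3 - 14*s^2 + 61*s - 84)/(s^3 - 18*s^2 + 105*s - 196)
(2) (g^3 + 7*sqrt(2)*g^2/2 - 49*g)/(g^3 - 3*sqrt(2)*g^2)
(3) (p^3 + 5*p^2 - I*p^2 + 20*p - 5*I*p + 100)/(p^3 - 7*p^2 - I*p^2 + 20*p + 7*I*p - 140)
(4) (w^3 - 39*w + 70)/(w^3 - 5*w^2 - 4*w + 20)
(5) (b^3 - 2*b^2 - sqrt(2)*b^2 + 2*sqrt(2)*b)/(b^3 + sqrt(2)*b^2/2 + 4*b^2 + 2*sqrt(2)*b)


(1) = (s - 3)/(s - 7)
(2) = (2*g^2 + 7*sqrt(2)*g - 98)/(2*g^2 - 6*sqrt(2)*g)
(3) = (p + 5)/(p - 7)
(4) = (w + 7)/(w + 2)
(5) = (2*b^2 + b*(-4 - 2*sqrt(2)) + 4*sqrt(2))/(2*b^2 + b*(sqrt(2) + 8) + 4*sqrt(2))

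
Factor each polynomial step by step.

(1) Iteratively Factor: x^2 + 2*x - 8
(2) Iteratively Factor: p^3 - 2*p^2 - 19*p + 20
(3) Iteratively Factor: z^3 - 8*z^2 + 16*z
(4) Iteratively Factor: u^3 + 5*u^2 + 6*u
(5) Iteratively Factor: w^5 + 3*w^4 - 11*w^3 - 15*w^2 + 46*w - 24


(1) = (x + 4)*(x - 2)
(2) = (p + 4)*(p^2 - 6*p + 5) = (p - 5)*(p + 4)*(p - 1)
(3) = (z - 4)*(z^2 - 4*z) = (z - 4)^2*(z)
(4) = (u)*(u^2 + 5*u + 6) = u*(u + 2)*(u + 3)
(5) = (w + 3)*(w^4 - 11*w^2 + 18*w - 8) = (w + 3)*(w + 4)*(w^3 - 4*w^2 + 5*w - 2) = (w - 1)*(w + 3)*(w + 4)*(w^2 - 3*w + 2) = (w - 1)^2*(w + 3)*(w + 4)*(w - 2)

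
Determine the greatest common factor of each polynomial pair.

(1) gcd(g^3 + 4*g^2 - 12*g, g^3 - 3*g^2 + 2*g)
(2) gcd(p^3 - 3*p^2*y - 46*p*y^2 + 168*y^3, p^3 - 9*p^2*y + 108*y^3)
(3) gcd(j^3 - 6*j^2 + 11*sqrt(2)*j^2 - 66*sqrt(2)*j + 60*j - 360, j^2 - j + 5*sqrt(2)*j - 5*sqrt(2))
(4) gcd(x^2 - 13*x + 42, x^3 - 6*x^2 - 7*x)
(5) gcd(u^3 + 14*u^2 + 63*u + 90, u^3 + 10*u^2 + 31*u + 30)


(1) = g^2 - 2*g
(2) = gcd((p - 6*y)*(p - 4*y)*(p + 7*y), (p - 6*y)^2*(p + 3*y)) = -p + 6*y
(3) = j + 5*sqrt(2)
(4) = x - 7
(5) = u^2 + 8*u + 15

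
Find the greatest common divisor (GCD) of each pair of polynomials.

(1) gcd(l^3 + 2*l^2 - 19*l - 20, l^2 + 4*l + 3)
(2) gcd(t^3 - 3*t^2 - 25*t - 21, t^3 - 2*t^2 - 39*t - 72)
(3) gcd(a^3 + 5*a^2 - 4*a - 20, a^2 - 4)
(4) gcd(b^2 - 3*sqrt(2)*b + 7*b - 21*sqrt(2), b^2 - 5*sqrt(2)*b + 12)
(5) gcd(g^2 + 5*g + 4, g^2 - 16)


(1) = l + 1
(2) = t + 3
(3) = gcd((a - 2)*(a + 2)*(a + 5), (a - 2)*(a + 2)) = a^2 - 4
(4) = gcd((b + 7)*(b - 3*sqrt(2)), (b - 3*sqrt(2))*(b - 2*sqrt(2))) = b - 3*sqrt(2)
(5) = gcd((g + 1)*(g + 4), (g - 4)*(g + 4)) = g + 4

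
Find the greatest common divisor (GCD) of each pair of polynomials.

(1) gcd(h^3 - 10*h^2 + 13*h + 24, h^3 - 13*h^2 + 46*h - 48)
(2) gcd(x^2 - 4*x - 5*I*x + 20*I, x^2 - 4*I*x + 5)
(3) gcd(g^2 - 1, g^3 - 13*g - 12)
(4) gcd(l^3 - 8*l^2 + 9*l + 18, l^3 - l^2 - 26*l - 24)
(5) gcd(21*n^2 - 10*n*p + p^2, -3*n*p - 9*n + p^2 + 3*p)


(1) = gcd((h - 8)*(h - 3)*(h + 1), (h - 8)*(h - 3)*(h - 2)) = h^2 - 11*h + 24
(2) = gcd((x - 4)*(x - 5*I), (x - 5*I)*(x + I)) = x - 5*I
(3) = gcd((g - 1)*(g + 1), (g - 4)*(g + 1)*(g + 3)) = g + 1
(4) = l^2 - 5*l - 6
(5) = gcd((-7*n + p)*(-3*n + p), (-3*n + p)*(p + 3)) = -3*n + p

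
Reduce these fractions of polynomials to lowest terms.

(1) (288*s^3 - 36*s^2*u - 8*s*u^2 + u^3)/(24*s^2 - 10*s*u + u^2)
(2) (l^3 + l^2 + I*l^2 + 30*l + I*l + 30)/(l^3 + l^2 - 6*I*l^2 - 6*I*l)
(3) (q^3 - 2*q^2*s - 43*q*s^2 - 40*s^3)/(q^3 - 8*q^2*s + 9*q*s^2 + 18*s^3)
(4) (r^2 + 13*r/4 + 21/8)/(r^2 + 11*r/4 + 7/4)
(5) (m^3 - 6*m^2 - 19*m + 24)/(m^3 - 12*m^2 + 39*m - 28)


(1) = (48*s^2 + 2*s*u - u^2)/(4*s - u)
(2) = (l^2 + I*l + 30)/(l^2 - 6*I*l)
(3) = (q^2 - 3*q*s - 40*s^2)/(q^2 - 9*q*s + 18*s^2)
(4) = (2*r + 3)/(2*r + 2)
(5) = (m^2 - 5*m - 24)/(m^2 - 11*m + 28)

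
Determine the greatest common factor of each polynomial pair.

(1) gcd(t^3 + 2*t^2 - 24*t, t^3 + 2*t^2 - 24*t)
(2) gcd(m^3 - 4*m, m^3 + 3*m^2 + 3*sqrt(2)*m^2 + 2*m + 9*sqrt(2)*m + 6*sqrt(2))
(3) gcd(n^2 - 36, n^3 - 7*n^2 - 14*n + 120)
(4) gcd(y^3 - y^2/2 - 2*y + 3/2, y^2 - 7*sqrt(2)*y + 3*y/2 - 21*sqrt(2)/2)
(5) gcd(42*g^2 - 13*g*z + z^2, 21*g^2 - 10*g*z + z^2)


(1) = t^3 + 2*t^2 - 24*t
(2) = gcd(m*(m - 2)*(m + 2), (m + 1)*(m + 2)*(m + 3*sqrt(2))) = m + 2
(3) = n - 6
(4) = y + 3/2
(5) = gcd((-7*g + z)*(-6*g + z), (-7*g + z)*(-3*g + z)) = -7*g + z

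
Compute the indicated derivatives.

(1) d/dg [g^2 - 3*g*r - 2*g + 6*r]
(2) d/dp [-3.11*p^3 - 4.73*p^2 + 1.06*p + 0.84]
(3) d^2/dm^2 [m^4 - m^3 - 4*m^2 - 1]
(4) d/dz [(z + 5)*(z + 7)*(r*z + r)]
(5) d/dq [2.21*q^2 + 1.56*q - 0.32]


(1) = 2*g - 3*r - 2
(2) = -9.33*p^2 - 9.46*p + 1.06
(3) = 12*m^2 - 6*m - 8
(4) = r*(3*z^2 + 26*z + 47)
(5) = 4.42*q + 1.56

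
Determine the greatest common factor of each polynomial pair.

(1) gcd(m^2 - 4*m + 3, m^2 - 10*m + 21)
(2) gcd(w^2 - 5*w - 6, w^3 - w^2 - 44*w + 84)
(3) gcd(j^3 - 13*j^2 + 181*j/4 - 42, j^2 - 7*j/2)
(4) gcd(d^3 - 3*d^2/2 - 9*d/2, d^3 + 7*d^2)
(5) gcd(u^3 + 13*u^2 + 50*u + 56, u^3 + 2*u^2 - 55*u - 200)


(1) = m - 3
(2) = w - 6
(3) = gcd((j - 8)*(j - 7/2)*(j - 3/2), j*(j - 7/2)) = j - 7/2
(4) = gcd(d*(d - 3)*(d + 3/2), d^2*(d + 7)) = d
(5) = gcd((u + 2)*(u + 4)*(u + 7), (u - 8)*(u + 5)^2) = 1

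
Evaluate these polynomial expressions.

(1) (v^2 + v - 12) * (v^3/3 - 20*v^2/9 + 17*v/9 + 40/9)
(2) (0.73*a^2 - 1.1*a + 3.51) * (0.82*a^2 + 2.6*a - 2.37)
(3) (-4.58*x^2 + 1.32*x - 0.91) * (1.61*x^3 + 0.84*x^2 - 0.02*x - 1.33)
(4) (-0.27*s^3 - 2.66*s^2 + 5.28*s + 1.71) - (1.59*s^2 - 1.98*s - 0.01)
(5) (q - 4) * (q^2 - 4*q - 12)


(1) = v^5/3 - 17*v^4/9 - 13*v^3/3 + 33*v^2 - 164*v/9 - 160/3
(2) = 0.5986*a^4 + 0.996*a^3 - 1.7119*a^2 + 11.733*a - 8.3187
(3) = -7.3738*x^5 - 1.722*x^4 - 0.2647*x^3 + 5.3006*x^2 - 1.7374*x + 1.2103
(4) = -0.27*s^3 - 4.25*s^2 + 7.26*s + 1.72
(5) = q^3 - 8*q^2 + 4*q + 48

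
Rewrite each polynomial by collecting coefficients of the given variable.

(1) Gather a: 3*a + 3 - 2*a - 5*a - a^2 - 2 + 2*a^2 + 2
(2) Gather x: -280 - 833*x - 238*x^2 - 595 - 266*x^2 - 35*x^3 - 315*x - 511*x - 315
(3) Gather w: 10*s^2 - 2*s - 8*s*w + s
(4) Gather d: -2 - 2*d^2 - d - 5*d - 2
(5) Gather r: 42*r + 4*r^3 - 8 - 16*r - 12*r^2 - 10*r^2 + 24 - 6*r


(1) = a^2 - 4*a + 3
(2) = -35*x^3 - 504*x^2 - 1659*x - 1190
(3) = 10*s^2 - 8*s*w - s
(4) = -2*d^2 - 6*d - 4
(5) = 4*r^3 - 22*r^2 + 20*r + 16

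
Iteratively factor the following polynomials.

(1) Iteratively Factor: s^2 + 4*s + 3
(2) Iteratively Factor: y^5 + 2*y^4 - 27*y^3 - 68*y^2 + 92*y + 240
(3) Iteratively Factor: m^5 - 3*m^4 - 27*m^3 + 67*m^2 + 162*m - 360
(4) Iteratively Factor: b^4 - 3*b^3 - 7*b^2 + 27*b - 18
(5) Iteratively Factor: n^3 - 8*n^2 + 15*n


(1) = (s + 3)*(s + 1)
(2) = (y - 2)*(y^4 + 4*y^3 - 19*y^2 - 106*y - 120) = (y - 2)*(y + 2)*(y^3 + 2*y^2 - 23*y - 60) = (y - 2)*(y + 2)*(y + 3)*(y^2 - y - 20) = (y - 2)*(y + 2)*(y + 3)*(y + 4)*(y - 5)
(3) = (m + 4)*(m^4 - 7*m^3 + m^2 + 63*m - 90) = (m - 3)*(m + 4)*(m^3 - 4*m^2 - 11*m + 30) = (m - 5)*(m - 3)*(m + 4)*(m^2 + m - 6) = (m - 5)*(m - 3)*(m - 2)*(m + 4)*(m + 3)
(4) = (b + 3)*(b^3 - 6*b^2 + 11*b - 6) = (b - 2)*(b + 3)*(b^2 - 4*b + 3) = (b - 3)*(b - 2)*(b + 3)*(b - 1)
(5) = (n)*(n^2 - 8*n + 15) = n*(n - 5)*(n - 3)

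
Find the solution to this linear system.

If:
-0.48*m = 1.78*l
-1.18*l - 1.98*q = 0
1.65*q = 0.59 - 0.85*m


Then:
l = -0.14
m = 0.53
q = 0.09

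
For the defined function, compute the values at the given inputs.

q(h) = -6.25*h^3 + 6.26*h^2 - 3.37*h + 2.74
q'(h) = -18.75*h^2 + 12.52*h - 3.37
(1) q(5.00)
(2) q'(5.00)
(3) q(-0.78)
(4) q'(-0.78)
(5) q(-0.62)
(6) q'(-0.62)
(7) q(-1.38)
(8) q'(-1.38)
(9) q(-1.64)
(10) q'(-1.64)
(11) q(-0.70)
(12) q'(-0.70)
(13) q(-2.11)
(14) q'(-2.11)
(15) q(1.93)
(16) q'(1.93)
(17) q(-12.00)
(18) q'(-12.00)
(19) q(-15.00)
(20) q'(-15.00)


(1) = -638.86
(2) = -409.52
(3) = 12.14
(4) = -24.54
(5) = 8.73
(6) = -18.34
(7) = 35.74
(8) = -56.36
(9) = 52.67
(10) = -74.33
(11) = 10.31
(12) = -21.32
(13) = 96.43
(14) = -113.26
(15) = -25.38
(16) = -49.05
(17) = 11744.62
(18) = -2853.61
(19) = 22555.54
(20) = -4409.92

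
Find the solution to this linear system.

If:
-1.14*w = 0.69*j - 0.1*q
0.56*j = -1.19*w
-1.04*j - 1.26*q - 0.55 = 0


Then:
j = -0.18
q = -0.28
w = 0.09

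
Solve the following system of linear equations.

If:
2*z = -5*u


Then:
u = -2*z/5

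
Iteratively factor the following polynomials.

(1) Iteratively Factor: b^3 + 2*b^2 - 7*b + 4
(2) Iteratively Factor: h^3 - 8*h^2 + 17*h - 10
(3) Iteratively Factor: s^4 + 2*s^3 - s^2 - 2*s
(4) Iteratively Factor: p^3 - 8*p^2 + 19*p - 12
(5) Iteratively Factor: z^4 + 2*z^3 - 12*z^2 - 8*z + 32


(1) = (b - 1)*(b^2 + 3*b - 4) = (b - 1)^2*(b + 4)
(2) = (h - 2)*(h^2 - 6*h + 5) = (h - 5)*(h - 2)*(h - 1)
(3) = (s - 1)*(s^3 + 3*s^2 + 2*s) = s*(s - 1)*(s^2 + 3*s + 2) = s*(s - 1)*(s + 2)*(s + 1)
(4) = (p - 4)*(p^2 - 4*p + 3) = (p - 4)*(p - 1)*(p - 3)
(5) = (z + 4)*(z^3 - 2*z^2 - 4*z + 8) = (z - 2)*(z + 4)*(z^2 - 4) = (z - 2)^2*(z + 4)*(z + 2)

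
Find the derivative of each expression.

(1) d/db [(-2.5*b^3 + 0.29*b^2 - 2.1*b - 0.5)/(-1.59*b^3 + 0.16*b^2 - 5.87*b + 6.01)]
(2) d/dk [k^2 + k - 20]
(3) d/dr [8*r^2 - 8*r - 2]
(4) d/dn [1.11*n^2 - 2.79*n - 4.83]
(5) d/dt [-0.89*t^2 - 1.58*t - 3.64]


(1) = (0.0611*b^4 + 22.672*b^3 - 48.8263*b^2 + 3.6458*b - 15.556)/(2.5281*b^6 - 0.5088*b^5 + 18.6922*b^4 - 20.9902*b^3 + 36.3801*b^2 - 70.5574*b + 36.1201)
(2) = 2*k + 1
(3) = 16*r - 8
(4) = 2.22*n - 2.79
(5) = -1.78*t - 1.58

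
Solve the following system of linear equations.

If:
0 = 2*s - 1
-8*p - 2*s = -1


Then:
p = 0
s = 1/2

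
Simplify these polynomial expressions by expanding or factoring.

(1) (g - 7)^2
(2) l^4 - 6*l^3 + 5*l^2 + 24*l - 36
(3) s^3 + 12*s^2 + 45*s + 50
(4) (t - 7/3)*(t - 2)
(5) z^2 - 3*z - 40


(1) = g^2 - 14*g + 49
(2) = (l - 3)^2*(l - 2)*(l + 2)
(3) = (s + 2)*(s + 5)^2
(4) = t^2 - 13*t/3 + 14/3
(5) = (z - 8)*(z + 5)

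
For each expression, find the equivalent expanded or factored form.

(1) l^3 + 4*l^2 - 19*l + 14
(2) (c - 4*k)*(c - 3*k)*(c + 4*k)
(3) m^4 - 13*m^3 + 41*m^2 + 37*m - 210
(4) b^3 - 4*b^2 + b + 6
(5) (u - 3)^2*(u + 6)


(1) = (l - 2)*(l - 1)*(l + 7)
(2) = c^3 - 3*c^2*k - 16*c*k^2 + 48*k^3
(3) = (m - 7)*(m - 5)*(m - 3)*(m + 2)
(4) = (b - 3)*(b - 2)*(b + 1)
(5) = u^3 - 27*u + 54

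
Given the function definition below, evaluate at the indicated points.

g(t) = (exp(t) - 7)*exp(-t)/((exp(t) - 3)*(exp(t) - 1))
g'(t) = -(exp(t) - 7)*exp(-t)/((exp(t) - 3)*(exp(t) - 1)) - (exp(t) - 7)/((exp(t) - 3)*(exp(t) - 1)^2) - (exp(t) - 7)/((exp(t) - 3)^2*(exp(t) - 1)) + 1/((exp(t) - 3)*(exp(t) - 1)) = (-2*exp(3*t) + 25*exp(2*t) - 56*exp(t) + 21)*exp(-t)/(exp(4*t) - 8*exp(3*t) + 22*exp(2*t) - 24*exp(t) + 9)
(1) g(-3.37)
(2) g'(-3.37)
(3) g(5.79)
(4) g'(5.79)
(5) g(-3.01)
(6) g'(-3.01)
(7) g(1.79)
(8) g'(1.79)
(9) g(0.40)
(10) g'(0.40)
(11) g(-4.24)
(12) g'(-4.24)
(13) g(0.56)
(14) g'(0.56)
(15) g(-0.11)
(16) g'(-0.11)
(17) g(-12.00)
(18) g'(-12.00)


(1) = -70.73
(2) = 67.74
(3) = 0.00
(4) = -0.00
(5) = -50.27
(6) = 47.18
(7) = -0.01
(8) = 0.11
(9) = 4.98
(10) = -16.50
(11) = -164.77
(12) = 161.91
(13) = 3.20
(14) = -7.24
(15) = -31.09
(16) = -244.94
(17) = -379763.96
(18) = 379761.18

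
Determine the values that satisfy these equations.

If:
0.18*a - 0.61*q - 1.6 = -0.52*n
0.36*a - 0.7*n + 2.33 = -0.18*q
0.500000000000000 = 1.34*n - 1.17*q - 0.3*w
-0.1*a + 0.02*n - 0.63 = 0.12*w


Then:
a = -40.80
n = -27.44
q = -38.06
w = 24.18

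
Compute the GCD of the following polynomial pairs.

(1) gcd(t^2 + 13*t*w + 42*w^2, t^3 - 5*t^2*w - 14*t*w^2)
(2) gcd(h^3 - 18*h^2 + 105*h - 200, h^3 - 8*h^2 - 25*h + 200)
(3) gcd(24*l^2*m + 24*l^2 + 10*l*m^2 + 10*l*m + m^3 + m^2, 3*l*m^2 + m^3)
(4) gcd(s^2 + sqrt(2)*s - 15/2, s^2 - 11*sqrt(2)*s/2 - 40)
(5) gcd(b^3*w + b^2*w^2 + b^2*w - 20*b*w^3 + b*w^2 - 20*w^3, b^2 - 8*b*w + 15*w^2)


(1) = 1
(2) = gcd((h - 8)*(h - 5)^2, (h - 8)*(h - 5)*(h + 5)) = h^2 - 13*h + 40
(3) = 1
(4) = s + 5*sqrt(2)/2
(5) = 1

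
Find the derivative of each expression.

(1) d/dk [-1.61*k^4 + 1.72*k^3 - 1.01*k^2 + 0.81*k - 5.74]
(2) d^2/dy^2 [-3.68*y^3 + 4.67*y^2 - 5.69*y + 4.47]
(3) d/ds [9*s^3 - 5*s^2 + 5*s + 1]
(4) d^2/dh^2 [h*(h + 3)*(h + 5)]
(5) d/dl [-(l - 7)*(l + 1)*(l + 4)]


(1) = -6.44*k^3 + 5.16*k^2 - 2.02*k + 0.81
(2) = 9.34 - 22.08*y
(3) = 27*s^2 - 10*s + 5
(4) = 6*h + 16
(5) = -3*l^2 + 4*l + 31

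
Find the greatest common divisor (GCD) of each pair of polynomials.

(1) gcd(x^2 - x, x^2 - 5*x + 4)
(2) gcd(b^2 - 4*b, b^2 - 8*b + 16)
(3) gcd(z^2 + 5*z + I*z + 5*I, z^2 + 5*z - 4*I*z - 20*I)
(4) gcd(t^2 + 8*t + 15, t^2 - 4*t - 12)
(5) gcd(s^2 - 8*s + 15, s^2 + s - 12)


(1) = x - 1
(2) = b - 4
(3) = z + 5
(4) = gcd((t + 3)*(t + 5), (t - 6)*(t + 2)) = 1
(5) = s - 3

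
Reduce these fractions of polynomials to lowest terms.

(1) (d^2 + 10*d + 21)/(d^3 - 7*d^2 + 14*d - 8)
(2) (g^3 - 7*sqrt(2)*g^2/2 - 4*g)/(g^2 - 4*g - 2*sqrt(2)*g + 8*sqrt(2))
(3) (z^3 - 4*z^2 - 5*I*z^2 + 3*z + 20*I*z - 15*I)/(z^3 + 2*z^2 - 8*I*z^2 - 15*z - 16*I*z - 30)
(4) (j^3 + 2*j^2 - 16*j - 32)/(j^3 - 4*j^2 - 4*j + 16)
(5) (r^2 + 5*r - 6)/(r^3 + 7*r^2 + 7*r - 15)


(1) = (d^2 + 10*d + 21)/(d^3 - 7*d^2 + 14*d - 8)
(2) = (2*g^3 - 7*sqrt(2)*g^2 - 8*g)/(2*g^2 + g*(-8 - 4*sqrt(2)) + 16*sqrt(2))
(3) = (z^2 - 4*z + 3)/(z^2 + z*(2 - 3*I) - 6*I)
(4) = (j + 4)/(j - 2)
(5) = (r + 6)/(r^2 + 8*r + 15)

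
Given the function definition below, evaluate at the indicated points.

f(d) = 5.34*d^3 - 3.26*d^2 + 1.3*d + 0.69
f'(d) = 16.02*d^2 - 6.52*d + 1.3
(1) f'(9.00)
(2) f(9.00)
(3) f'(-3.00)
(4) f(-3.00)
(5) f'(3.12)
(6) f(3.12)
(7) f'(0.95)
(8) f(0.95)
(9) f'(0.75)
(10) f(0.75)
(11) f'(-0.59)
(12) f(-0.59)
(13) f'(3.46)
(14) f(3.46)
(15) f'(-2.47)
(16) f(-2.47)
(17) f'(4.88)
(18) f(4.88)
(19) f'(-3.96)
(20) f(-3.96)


(1) = 1240.24
(2) = 3641.19
(3) = 165.04
(4) = -176.73
(5) = 136.90
(6) = 135.19
(7) = 9.56
(8) = 3.56
(9) = 5.42
(10) = 2.08
(11) = 10.72
(12) = -2.31
(13) = 170.53
(14) = 187.35
(15) = 115.14
(16) = -102.88
(17) = 350.99
(18) = 549.98
(19) = 278.34
(20) = -387.19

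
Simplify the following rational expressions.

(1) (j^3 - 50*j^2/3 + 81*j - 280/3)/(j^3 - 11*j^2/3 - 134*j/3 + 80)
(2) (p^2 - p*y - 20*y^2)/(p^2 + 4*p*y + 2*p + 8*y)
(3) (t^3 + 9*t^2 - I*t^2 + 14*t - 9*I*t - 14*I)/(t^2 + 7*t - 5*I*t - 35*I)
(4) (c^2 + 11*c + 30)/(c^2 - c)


(1) = (j - 7)/(j + 6)
(2) = (p - 5*y)/(p + 2)
(3) = (t^2 + t*(2 - I) - 2*I)/(t - 5*I)
(4) = (c^2 + 11*c + 30)/(c^2 - c)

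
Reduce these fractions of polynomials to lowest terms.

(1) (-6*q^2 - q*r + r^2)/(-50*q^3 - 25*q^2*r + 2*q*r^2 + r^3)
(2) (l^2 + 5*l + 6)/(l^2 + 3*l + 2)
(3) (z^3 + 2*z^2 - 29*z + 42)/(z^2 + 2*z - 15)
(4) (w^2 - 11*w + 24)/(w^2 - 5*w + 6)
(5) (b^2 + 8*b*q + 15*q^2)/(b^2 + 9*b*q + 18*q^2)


(1) = (3*q - r)/(25*q^2 - r^2)
(2) = (l + 3)/(l + 1)
(3) = (z^2 + 5*z - 14)/(z + 5)
(4) = (w - 8)/(w - 2)
(5) = (b + 5*q)/(b + 6*q)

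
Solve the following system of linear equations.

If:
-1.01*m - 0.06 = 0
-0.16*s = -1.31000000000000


Then:
m = -0.06
s = 8.19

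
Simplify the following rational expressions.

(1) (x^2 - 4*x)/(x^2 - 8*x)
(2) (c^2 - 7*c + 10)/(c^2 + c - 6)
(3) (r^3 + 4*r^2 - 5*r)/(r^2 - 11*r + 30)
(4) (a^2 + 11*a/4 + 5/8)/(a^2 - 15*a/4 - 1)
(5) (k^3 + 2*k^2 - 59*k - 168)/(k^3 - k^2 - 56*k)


(1) = (x - 4)/(x - 8)
(2) = (c - 5)/(c + 3)
(3) = (r^3 + 4*r^2 - 5*r)/(r^2 - 11*r + 30)
(4) = (2*a + 5)/(2*a - 8)
(5) = (k + 3)/k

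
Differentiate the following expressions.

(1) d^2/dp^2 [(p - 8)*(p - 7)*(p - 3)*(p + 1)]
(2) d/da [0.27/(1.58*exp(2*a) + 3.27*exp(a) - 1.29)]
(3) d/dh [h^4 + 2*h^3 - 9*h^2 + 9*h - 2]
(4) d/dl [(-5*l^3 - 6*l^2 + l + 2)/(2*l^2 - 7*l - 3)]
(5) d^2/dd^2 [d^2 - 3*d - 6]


(1) = 12*p^2 - 102*p + 166
(2) = (-0.8532*exp(a) - 0.8829)*exp(a)/(1.58*exp(2*a) + 3.27*exp(a) - 1.29)^2
(3) = 4*h^3 + 6*h^2 - 18*h + 9
(4) = (-10*l^4 + 70*l^3 + 85*l^2 + 28*l + 11)/(4*l^4 - 28*l^3 + 37*l^2 + 42*l + 9)
(5) = 2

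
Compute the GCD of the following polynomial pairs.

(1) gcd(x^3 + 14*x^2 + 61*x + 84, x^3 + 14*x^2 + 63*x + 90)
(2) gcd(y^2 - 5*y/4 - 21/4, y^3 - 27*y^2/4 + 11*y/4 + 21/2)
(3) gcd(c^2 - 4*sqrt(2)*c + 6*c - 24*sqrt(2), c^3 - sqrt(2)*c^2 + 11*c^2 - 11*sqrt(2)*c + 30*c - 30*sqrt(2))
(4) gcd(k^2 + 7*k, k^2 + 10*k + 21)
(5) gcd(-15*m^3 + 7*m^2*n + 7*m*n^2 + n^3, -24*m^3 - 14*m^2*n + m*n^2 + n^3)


(1) = x + 3
(2) = 1
(3) = c + 6
(4) = gcd(k*(k + 7), (k + 3)*(k + 7)) = k + 7
(5) = gcd((-m + n)*(3*m + n)*(5*m + n), (-4*m + n)*(2*m + n)*(3*m + n)) = 3*m + n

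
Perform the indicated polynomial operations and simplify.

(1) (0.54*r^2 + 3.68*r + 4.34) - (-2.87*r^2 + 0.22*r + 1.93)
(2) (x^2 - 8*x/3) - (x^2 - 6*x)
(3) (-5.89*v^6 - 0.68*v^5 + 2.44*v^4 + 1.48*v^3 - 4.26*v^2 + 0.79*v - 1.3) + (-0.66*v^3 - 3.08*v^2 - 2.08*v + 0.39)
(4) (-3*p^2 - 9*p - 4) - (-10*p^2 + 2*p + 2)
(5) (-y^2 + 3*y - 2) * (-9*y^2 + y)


(1) = 3.41*r^2 + 3.46*r + 2.41
(2) = 10*x/3
(3) = -5.89*v^6 - 0.68*v^5 + 2.44*v^4 + 0.82*v^3 - 7.34*v^2 - 1.29*v - 0.91
(4) = 7*p^2 - 11*p - 6
(5) = 9*y^4 - 28*y^3 + 21*y^2 - 2*y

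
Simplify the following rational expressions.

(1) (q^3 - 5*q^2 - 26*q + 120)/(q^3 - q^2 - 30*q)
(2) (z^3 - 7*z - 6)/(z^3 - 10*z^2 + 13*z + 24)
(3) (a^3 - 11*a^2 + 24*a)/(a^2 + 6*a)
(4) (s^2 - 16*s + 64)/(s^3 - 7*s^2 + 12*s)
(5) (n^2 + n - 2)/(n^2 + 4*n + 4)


(1) = (q - 4)/q
(2) = (z + 2)/(z - 8)
(3) = (a^2 - 11*a + 24)/(a + 6)
(4) = (s^2 - 16*s + 64)/(s^3 - 7*s^2 + 12*s)
(5) = (n - 1)/(n + 2)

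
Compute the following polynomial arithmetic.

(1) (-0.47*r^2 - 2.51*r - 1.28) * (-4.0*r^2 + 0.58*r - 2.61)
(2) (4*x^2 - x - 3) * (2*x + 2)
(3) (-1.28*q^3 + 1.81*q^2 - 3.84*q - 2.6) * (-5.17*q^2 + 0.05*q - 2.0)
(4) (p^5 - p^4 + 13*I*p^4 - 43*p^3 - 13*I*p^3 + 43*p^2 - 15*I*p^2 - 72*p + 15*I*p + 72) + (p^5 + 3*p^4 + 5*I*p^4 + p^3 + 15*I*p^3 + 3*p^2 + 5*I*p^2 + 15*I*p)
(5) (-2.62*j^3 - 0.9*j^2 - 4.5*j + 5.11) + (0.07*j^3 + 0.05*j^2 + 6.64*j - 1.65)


(1) = 1.88*r^4 + 9.7674*r^3 + 4.8909*r^2 + 5.8087*r + 3.3408
(2) = 8*x^3 + 6*x^2 - 8*x - 6
(3) = 6.6176*q^5 - 9.4217*q^4 + 22.5033*q^3 + 9.63*q^2 + 7.55*q + 5.2
(4) = 2*p^5 + 2*p^4 + 18*I*p^4 - 42*p^3 + 2*I*p^3 + 46*p^2 - 10*I*p^2 - 72*p + 30*I*p + 72
(5) = -2.55*j^3 - 0.85*j^2 + 2.14*j + 3.46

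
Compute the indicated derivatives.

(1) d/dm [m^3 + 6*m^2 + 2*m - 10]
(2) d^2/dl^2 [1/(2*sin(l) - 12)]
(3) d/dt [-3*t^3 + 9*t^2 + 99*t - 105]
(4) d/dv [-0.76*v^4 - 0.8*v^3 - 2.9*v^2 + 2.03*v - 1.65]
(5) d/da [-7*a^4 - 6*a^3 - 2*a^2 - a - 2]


(1) = 3*m^2 + 12*m + 2
(2) = (-6*sin(l) + cos(l)^2 + 1)/(2*(sin(l) - 6)^3)
(3) = -9*t^2 + 18*t + 99
(4) = -3.04*v^3 - 2.4*v^2 - 5.8*v + 2.03
(5) = -28*a^3 - 18*a^2 - 4*a - 1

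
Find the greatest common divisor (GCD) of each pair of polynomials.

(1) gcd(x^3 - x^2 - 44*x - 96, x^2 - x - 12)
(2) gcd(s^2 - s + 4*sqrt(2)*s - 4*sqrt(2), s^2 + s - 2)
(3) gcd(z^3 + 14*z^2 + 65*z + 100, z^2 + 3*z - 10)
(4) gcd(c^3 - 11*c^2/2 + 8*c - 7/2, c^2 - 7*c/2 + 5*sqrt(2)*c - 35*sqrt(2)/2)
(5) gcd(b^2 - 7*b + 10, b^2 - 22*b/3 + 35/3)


(1) = x + 3
(2) = s - 1
(3) = z + 5
(4) = gcd((c - 7/2)*(c - 1)^2, (c - 7/2)*(c + 5*sqrt(2))) = c - 7/2
(5) = b - 5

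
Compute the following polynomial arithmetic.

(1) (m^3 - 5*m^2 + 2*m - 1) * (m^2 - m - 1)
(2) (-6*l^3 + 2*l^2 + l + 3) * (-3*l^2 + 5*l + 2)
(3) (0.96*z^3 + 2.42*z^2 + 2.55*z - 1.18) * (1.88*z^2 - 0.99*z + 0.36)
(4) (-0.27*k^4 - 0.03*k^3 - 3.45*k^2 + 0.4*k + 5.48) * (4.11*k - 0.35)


(1) = m^5 - 6*m^4 + 6*m^3 + 2*m^2 - m + 1
(2) = 18*l^5 - 36*l^4 - 5*l^3 + 17*l + 6
(3) = 1.8048*z^5 + 3.5992*z^4 + 2.7438*z^3 - 3.8717*z^2 + 2.0862*z - 0.4248
(4) = -1.1097*k^5 - 0.0288*k^4 - 14.169*k^3 + 2.8515*k^2 + 22.3828*k - 1.918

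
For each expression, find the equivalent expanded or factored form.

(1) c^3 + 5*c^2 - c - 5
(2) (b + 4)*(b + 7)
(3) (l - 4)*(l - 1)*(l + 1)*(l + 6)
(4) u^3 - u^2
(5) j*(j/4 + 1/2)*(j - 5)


(1) = (c - 1)*(c + 1)*(c + 5)
(2) = b^2 + 11*b + 28
(3) = l^4 + 2*l^3 - 25*l^2 - 2*l + 24
(4) = u^2*(u - 1)
(5) = j^3/4 - 3*j^2/4 - 5*j/2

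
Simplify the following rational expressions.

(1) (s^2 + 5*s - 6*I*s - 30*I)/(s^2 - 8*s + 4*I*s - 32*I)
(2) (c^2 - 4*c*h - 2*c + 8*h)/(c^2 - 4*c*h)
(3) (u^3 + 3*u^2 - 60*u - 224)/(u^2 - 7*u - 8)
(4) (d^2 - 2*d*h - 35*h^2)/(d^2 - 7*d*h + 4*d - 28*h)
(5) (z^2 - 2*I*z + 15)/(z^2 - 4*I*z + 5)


(1) = (s^2 + s*(5 - 6*I) - 30*I)/(s^2 + s*(-8 + 4*I) - 32*I)
(2) = (c - 2)/c
(3) = (u^2 + 11*u + 28)/(u + 1)
(4) = (d + 5*h)/(d + 4)
(5) = (z + 3*I)/(z + I)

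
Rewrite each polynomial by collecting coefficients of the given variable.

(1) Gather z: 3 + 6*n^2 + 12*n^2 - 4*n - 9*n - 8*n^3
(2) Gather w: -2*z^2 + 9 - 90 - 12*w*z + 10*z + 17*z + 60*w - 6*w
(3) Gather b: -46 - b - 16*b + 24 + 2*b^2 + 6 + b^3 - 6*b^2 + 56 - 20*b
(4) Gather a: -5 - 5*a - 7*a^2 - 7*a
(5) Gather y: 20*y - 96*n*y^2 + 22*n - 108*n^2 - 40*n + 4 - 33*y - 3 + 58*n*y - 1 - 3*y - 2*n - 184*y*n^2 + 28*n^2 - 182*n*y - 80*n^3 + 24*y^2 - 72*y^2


(1) = -8*n^3 + 18*n^2 - 13*n + 3
(2) = w*(54 - 12*z) - 2*z^2 + 27*z - 81
(3) = b^3 - 4*b^2 - 37*b + 40
(4) = -7*a^2 - 12*a - 5
(5) = -80*n^3 - 80*n^2 - 20*n + y^2*(-96*n - 48) + y*(-184*n^2 - 124*n - 16)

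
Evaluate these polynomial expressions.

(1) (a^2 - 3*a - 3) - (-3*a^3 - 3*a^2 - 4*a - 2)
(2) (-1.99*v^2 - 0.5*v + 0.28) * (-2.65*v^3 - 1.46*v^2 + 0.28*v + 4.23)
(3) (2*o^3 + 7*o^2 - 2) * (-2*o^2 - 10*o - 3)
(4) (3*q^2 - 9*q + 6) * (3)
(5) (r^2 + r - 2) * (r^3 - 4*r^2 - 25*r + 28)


(1) = 3*a^3 + 4*a^2 + a - 1
(2) = 5.2735*v^5 + 4.2304*v^4 - 0.5692*v^3 - 8.9665*v^2 - 2.0366*v + 1.1844
(3) = -4*o^5 - 34*o^4 - 76*o^3 - 17*o^2 + 20*o + 6
(4) = 9*q^2 - 27*q + 18
(5) = r^5 - 3*r^4 - 31*r^3 + 11*r^2 + 78*r - 56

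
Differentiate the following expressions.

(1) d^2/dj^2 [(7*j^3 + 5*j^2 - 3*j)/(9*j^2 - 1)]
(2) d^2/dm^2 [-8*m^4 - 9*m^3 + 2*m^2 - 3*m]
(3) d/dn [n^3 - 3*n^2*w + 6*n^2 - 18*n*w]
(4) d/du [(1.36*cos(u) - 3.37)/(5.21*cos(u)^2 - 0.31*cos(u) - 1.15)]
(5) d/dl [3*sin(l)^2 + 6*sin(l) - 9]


(1) = 10*(-36*j^3 + 27*j^2 - 12*j + 1)/(729*j^6 - 243*j^4 + 27*j^2 - 1)
(2) = -96*m^2 - 54*m + 4
(3) = 3*n^2 - 6*n*w + 12*n - 18*w
(4) = (7.0856*cos(u)^2 - 35.1154*cos(u) + 2.6087)*sin(u)/(27.1441*cos(u)^4 - 3.2302*cos(u)^3 - 11.8869*cos(u)^2 + 0.713*cos(u) + 1.3225)
(5) = 6*(sin(l) + 1)*cos(l)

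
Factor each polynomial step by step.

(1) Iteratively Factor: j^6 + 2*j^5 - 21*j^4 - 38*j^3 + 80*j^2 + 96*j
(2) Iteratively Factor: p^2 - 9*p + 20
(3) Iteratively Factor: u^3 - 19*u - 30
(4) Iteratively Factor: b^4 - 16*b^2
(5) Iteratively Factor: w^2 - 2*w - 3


(1) = (j - 4)*(j^5 + 6*j^4 + 3*j^3 - 26*j^2 - 24*j) = (j - 4)*(j + 4)*(j^4 + 2*j^3 - 5*j^2 - 6*j) = (j - 4)*(j + 3)*(j + 4)*(j^3 - j^2 - 2*j) = j*(j - 4)*(j + 3)*(j + 4)*(j^2 - j - 2) = j*(j - 4)*(j - 2)*(j + 3)*(j + 4)*(j + 1)
(2) = (p - 4)*(p - 5)
(3) = (u + 3)*(u^2 - 3*u - 10) = (u - 5)*(u + 3)*(u + 2)
(4) = (b)*(b^3 - 16*b) = b^2*(b^2 - 16) = b^2*(b + 4)*(b - 4)
(5) = (w + 1)*(w - 3)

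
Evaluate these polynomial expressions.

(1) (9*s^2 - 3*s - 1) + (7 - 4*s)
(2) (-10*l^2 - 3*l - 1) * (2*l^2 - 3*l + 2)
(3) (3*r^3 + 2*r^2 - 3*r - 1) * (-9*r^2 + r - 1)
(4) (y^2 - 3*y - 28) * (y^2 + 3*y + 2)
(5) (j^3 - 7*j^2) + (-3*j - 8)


(1) = 9*s^2 - 7*s + 6
(2) = -20*l^4 + 24*l^3 - 13*l^2 - 3*l - 2
(3) = -27*r^5 - 15*r^4 + 26*r^3 + 4*r^2 + 2*r + 1
(4) = y^4 - 35*y^2 - 90*y - 56
(5) = j^3 - 7*j^2 - 3*j - 8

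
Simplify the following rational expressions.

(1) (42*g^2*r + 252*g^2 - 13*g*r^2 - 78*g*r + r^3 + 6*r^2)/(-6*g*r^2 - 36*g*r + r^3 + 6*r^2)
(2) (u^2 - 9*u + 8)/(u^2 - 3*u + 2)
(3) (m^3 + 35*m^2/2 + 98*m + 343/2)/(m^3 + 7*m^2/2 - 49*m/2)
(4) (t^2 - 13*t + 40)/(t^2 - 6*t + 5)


(1) = (-7*g + r)/r
(2) = (u - 8)/(u - 2)
(3) = (2*m^2 + 21*m + 49)/(2*m^2 - 7*m)
(4) = (t - 8)/(t - 1)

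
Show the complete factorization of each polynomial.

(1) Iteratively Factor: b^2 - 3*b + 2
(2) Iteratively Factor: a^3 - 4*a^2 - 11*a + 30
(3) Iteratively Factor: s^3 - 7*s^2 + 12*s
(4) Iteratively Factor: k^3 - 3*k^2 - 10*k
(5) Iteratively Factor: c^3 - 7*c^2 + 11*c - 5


(1) = (b - 2)*(b - 1)
(2) = (a + 3)*(a^2 - 7*a + 10) = (a - 5)*(a + 3)*(a - 2)
(3) = (s - 3)*(s^2 - 4*s) = s*(s - 3)*(s - 4)
(4) = (k)*(k^2 - 3*k - 10) = k*(k - 5)*(k + 2)
(5) = (c - 5)*(c^2 - 2*c + 1) = (c - 5)*(c - 1)*(c - 1)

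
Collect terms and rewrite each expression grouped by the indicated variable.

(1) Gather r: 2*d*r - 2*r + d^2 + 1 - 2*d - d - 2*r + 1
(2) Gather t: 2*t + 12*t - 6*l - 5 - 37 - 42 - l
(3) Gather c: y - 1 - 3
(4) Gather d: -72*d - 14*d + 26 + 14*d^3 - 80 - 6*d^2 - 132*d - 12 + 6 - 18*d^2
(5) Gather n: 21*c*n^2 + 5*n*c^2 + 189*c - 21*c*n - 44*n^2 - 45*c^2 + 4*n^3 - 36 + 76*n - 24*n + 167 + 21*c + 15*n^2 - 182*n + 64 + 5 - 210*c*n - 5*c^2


(1) = d^2 - 3*d + r*(2*d - 4) + 2
(2) = -7*l + 14*t - 84
(3) = y - 4
(4) = 14*d^3 - 24*d^2 - 218*d - 60
(5) = -50*c^2 + 210*c + 4*n^3 + n^2*(21*c - 29) + n*(5*c^2 - 231*c - 130) + 200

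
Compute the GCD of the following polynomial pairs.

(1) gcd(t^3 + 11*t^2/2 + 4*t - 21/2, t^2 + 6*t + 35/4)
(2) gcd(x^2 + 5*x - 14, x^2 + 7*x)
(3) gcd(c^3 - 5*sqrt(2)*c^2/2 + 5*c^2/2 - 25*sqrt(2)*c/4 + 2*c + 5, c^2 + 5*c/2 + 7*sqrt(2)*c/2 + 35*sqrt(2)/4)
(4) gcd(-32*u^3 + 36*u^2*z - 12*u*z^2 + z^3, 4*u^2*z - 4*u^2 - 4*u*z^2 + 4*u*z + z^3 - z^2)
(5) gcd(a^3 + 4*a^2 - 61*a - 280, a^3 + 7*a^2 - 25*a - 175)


(1) = t + 7/2
(2) = x + 7
(3) = c + 5/2
(4) = gcd((-8*u + z)*(-2*u + z)^2, (-2*u + z)^2*(z - 1)) = 4*u^2 - 4*u*z + z^2
(5) = a^2 + 12*a + 35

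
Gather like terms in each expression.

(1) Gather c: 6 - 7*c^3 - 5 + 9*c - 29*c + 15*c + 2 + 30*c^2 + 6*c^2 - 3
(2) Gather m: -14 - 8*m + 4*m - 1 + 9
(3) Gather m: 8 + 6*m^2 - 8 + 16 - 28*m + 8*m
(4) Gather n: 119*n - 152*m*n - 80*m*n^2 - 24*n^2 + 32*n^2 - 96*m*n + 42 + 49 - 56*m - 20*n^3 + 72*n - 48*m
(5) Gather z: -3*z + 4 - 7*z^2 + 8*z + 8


(1) = -7*c^3 + 36*c^2 - 5*c
(2) = -4*m - 6
(3) = 6*m^2 - 20*m + 16
(4) = -104*m - 20*n^3 + n^2*(8 - 80*m) + n*(191 - 248*m) + 91
(5) = -7*z^2 + 5*z + 12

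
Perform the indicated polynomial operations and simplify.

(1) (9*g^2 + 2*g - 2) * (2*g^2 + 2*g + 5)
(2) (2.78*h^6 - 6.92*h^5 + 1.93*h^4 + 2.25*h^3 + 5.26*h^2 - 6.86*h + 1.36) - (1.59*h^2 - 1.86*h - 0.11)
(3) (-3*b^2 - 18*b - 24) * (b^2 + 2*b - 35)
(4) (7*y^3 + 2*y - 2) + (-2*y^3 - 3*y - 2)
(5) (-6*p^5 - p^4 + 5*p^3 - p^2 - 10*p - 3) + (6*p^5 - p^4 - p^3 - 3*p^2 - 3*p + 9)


(1) = 18*g^4 + 22*g^3 + 45*g^2 + 6*g - 10
(2) = 2.78*h^6 - 6.92*h^5 + 1.93*h^4 + 2.25*h^3 + 3.67*h^2 - 5.0*h + 1.47
(3) = -3*b^4 - 24*b^3 + 45*b^2 + 582*b + 840
(4) = 5*y^3 - y - 4
(5) = -2*p^4 + 4*p^3 - 4*p^2 - 13*p + 6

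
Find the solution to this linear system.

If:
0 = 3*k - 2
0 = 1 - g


Then:
g = 1
k = 2/3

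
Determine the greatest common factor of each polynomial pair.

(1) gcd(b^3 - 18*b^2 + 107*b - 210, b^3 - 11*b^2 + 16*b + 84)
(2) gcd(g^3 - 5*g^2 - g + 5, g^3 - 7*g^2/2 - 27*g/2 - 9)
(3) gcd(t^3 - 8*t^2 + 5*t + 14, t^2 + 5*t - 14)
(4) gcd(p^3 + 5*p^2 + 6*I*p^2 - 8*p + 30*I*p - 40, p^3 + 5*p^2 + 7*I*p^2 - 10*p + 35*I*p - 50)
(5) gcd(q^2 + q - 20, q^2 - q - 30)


(1) = gcd((b - 7)*(b - 6)*(b - 5), (b - 7)*(b - 6)*(b + 2)) = b^2 - 13*b + 42
(2) = g + 1
(3) = gcd((t - 7)*(t - 2)*(t + 1), (t - 2)*(t + 7)) = t - 2
(4) = p^2 + p*(5 + 2*I) + 10*I
(5) = q + 5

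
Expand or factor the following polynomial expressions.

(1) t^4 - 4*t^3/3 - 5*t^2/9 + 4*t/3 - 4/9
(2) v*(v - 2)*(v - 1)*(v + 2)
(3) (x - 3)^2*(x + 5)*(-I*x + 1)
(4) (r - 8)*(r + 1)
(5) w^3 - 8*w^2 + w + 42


(1) = (t - 1)*(t - 2/3)^2*(t + 1)
(2) = v^4 - v^3 - 4*v^2 + 4*v
(3) = -I*x^4 + x^3 + I*x^3 - x^2 + 21*I*x^2 - 21*x - 45*I*x + 45
(4) = r^2 - 7*r - 8
(5) = (w - 7)*(w - 3)*(w + 2)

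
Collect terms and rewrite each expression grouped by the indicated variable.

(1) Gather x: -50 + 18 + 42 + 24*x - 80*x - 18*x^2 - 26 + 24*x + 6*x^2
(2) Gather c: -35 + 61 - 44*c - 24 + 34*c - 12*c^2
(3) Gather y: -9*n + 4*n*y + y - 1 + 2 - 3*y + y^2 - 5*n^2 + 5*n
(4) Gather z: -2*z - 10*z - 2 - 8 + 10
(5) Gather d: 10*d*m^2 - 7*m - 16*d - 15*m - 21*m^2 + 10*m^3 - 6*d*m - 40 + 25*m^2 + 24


(1) = -12*x^2 - 32*x - 16
(2) = -12*c^2 - 10*c + 2
(3) = -5*n^2 - 4*n + y^2 + y*(4*n - 2) + 1
(4) = -12*z
(5) = d*(10*m^2 - 6*m - 16) + 10*m^3 + 4*m^2 - 22*m - 16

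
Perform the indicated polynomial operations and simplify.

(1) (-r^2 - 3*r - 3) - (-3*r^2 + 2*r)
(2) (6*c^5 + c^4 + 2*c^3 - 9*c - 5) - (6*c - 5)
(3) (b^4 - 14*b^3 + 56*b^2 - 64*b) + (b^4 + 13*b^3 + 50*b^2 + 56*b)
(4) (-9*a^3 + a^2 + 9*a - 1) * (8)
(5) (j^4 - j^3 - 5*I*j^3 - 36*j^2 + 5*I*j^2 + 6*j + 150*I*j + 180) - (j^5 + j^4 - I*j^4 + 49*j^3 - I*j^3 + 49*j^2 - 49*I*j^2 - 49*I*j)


(1) = 2*r^2 - 5*r - 3
(2) = 6*c^5 + c^4 + 2*c^3 - 15*c
(3) = 2*b^4 - b^3 + 106*b^2 - 8*b
(4) = -72*a^3 + 8*a^2 + 72*a - 8
(5) = -j^5 + I*j^4 - 50*j^3 - 4*I*j^3 - 85*j^2 + 54*I*j^2 + 6*j + 199*I*j + 180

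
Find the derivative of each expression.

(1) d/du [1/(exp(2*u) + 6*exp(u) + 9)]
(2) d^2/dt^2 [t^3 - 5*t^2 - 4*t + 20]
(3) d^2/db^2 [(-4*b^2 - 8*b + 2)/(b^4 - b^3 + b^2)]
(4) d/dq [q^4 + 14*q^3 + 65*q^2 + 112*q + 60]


(1) = 2*(-exp(u) - 3)*exp(u)/(exp(2*u) + 6*exp(u) + 9)^2
(2) = 6*t - 10
(3) = 12*(-2*b^6 - 6*b^5 + 14*b^4 - 13*b^3 + 9*b^2 - 4*b + 1)/(b^4*(b^6 - 3*b^5 + 6*b^4 - 7*b^3 + 6*b^2 - 3*b + 1))
(4) = 4*q^3 + 42*q^2 + 130*q + 112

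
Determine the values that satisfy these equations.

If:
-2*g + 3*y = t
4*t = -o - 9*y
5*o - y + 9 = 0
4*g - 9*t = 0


Then:
g = 243/1252
o = -1107/626
t = 27/313
y = 99/626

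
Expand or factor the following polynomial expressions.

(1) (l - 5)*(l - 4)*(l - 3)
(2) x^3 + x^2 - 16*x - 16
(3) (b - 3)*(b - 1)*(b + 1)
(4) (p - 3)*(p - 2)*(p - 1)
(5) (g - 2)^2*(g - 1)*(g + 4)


(1) = l^3 - 12*l^2 + 47*l - 60
(2) = (x - 4)*(x + 1)*(x + 4)
(3) = b^3 - 3*b^2 - b + 3
(4) = p^3 - 6*p^2 + 11*p - 6
(5) = g^4 - g^3 - 12*g^2 + 28*g - 16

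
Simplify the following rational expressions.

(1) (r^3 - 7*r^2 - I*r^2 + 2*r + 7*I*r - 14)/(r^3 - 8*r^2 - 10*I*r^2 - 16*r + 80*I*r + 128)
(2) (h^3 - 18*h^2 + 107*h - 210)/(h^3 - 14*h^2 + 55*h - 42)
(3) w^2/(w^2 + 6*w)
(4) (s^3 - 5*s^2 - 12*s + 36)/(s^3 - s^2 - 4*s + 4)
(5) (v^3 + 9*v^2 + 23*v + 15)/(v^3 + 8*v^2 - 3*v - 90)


(1) = (r^2 + r*(-7 + I) - 7*I)/(r^2 + r*(-8 - 8*I) + 64*I)
(2) = (h - 5)/(h - 1)
(3) = w/(w + 6)
(4) = (s^2 - 3*s - 18)/(s^2 + s - 2)
(5) = (v^2 + 4*v + 3)/(v^2 + 3*v - 18)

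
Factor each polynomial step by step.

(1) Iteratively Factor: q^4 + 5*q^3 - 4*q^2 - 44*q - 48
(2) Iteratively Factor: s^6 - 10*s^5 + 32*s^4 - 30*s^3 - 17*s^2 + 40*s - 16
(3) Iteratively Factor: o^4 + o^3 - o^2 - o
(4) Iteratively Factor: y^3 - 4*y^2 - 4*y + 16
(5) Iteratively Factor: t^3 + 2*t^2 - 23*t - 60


(1) = (q + 2)*(q^3 + 3*q^2 - 10*q - 24) = (q - 3)*(q + 2)*(q^2 + 6*q + 8) = (q - 3)*(q + 2)^2*(q + 4)
(2) = (s - 4)*(s^5 - 6*s^4 + 8*s^3 + 2*s^2 - 9*s + 4) = (s - 4)*(s + 1)*(s^4 - 7*s^3 + 15*s^2 - 13*s + 4) = (s - 4)*(s - 1)*(s + 1)*(s^3 - 6*s^2 + 9*s - 4) = (s - 4)^2*(s - 1)*(s + 1)*(s^2 - 2*s + 1) = (s - 4)^2*(s - 1)^2*(s + 1)*(s - 1)
(3) = (o - 1)*(o^3 + 2*o^2 + o) = o*(o - 1)*(o^2 + 2*o + 1) = o*(o - 1)*(o + 1)*(o + 1)
(4) = (y - 2)*(y^2 - 2*y - 8) = (y - 4)*(y - 2)*(y + 2)
(5) = (t + 4)*(t^2 - 2*t - 15) = (t + 3)*(t + 4)*(t - 5)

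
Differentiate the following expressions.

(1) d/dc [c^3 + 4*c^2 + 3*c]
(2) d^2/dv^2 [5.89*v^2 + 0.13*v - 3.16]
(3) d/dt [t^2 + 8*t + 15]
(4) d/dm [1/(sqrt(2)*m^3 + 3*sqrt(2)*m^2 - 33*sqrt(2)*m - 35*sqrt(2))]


(1) = 3*c^2 + 8*c + 3
(2) = 11.7800000000000
(3) = 2*t + 8
(4) = 3*sqrt(2)*(-m^2 - 2*m + 11)/(2*(m^3 + 3*m^2 - 33*m - 35)^2)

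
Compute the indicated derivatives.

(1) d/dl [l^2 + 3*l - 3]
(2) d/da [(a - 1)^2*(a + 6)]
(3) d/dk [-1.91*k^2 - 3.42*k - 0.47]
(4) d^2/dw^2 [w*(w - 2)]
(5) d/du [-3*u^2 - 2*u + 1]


(1) = 2*l + 3
(2) = (a - 1)*(3*a + 11)
(3) = -3.82*k - 3.42
(4) = 2
(5) = -6*u - 2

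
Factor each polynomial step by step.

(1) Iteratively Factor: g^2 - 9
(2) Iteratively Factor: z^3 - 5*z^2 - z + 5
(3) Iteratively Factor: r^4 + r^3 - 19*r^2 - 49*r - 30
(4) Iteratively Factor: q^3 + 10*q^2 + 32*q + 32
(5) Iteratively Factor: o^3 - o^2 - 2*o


(1) = (g - 3)*(g + 3)
(2) = (z - 1)*(z^2 - 4*z - 5) = (z - 1)*(z + 1)*(z - 5)
(3) = (r + 3)*(r^3 - 2*r^2 - 13*r - 10) = (r + 2)*(r + 3)*(r^2 - 4*r - 5) = (r - 5)*(r + 2)*(r + 3)*(r + 1)
(4) = (q + 4)*(q^2 + 6*q + 8) = (q + 4)^2*(q + 2)
(5) = (o)*(o^2 - o - 2) = o*(o - 2)*(o + 1)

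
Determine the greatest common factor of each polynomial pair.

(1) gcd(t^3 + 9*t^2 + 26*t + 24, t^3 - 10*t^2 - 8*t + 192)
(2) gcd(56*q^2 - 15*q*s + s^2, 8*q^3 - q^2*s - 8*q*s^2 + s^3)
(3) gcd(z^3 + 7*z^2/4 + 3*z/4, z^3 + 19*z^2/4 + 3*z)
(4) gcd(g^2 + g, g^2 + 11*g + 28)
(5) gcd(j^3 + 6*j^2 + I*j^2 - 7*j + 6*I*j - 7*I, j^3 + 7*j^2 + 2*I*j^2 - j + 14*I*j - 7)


(1) = gcd((t + 2)*(t + 3)*(t + 4), (t - 8)*(t - 6)*(t + 4)) = t + 4
(2) = 8*q - s
(3) = gcd(z*(z + 3/4)*(z + 1), z*(z + 3/4)*(z + 4)) = z^2 + 3*z/4
(4) = gcd(g*(g + 1), (g + 4)*(g + 7)) = 1
(5) = j^2 + j*(7 + I) + 7*I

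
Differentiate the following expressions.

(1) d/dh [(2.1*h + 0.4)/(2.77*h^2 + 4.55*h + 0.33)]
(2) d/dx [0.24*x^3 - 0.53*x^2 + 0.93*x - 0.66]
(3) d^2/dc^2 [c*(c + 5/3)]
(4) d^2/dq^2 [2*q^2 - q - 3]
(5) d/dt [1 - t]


(1) = (5.817*h^2 + 9.555*h - (2.1*h + 0.4)*(5.54*h + 4.55) + 0.693)/(2.77*h^2 + 4.55*h + 0.33)^2
(2) = 0.72*x^2 - 1.06*x + 0.93
(3) = 2
(4) = 4
(5) = -1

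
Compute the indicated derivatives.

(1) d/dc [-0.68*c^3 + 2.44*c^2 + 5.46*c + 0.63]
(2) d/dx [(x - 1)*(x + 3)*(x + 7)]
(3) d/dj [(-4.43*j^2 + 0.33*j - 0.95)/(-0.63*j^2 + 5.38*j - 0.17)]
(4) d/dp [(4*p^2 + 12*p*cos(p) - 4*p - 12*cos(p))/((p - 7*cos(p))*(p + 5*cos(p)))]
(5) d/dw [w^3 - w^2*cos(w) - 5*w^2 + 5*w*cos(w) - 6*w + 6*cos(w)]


(1) = -2.04*c^2 + 4.88*c + 5.46
(2) = 3*x^2 + 18*x + 11
(3) = (-23.6255*j^2 + 0.3092*j + 5.0549)/(0.3969*j^4 - 6.7788*j^3 + 29.1586*j^2 - 1.8292*j + 0.0289)
(4) = 4*((p - 7*cos(p))*(p + 5*cos(p))*(-3*p*sin(p) + 2*p + 3*sqrt(2)*sin(p + pi/4) - 1) + (p - 7*cos(p))*(5*sin(p) - 1)*(p^2 + 3*p*cos(p) - p - 3*cos(p)) - (p + 5*cos(p))*(7*sin(p) + 1)*(p^2 + 3*p*cos(p) - p - 3*cos(p)))/((p - 7*cos(p))^2*(p + 5*cos(p))^2)
(5) = w^2*sin(w) + 3*w^2 - 5*w*sin(w) - 2*w*cos(w) - 10*w - 6*sin(w) + 5*cos(w) - 6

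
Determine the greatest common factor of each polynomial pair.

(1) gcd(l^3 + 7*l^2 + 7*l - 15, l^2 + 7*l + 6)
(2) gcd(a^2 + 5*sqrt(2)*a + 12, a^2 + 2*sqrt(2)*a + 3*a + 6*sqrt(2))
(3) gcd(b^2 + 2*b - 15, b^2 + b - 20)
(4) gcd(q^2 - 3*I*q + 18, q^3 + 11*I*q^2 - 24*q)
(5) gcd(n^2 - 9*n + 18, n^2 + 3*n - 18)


(1) = 1
(2) = a + 2*sqrt(2)
(3) = b + 5
(4) = gcd((q - 6*I)*(q + 3*I), q*(q + 3*I)*(q + 8*I)) = q + 3*I
(5) = n - 3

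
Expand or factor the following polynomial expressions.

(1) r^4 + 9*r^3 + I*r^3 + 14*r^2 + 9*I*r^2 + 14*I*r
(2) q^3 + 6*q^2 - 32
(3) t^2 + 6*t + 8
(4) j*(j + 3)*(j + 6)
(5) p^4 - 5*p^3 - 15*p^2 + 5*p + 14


(1) = r*(r + 2)*(r + 7)*(r + I)
(2) = (q - 2)*(q + 4)^2
(3) = (t + 2)*(t + 4)
(4) = j^3 + 9*j^2 + 18*j
(5) = (p - 7)*(p - 1)*(p + 1)*(p + 2)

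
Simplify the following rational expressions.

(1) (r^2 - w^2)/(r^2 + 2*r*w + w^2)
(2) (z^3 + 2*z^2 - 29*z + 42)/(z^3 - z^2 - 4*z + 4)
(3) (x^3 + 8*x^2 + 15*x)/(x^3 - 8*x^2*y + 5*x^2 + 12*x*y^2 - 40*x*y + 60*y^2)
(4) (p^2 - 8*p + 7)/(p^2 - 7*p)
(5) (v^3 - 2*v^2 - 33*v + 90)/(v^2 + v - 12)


(1) = (r - w)/(r + w)
(2) = (z^2 + 4*z - 21)/(z^2 + z - 2)
(3) = (x^2 + 3*x)/(x^2 - 8*x*y + 12*y^2)
(4) = (p - 1)/p
(5) = (v^2 + v - 30)/(v + 4)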